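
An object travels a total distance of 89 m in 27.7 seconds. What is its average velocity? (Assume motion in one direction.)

v_avg = Δd / Δt = 89 / 27.7 = 3.21 m/s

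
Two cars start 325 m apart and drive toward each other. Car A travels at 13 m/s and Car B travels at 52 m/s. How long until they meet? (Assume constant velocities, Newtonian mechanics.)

Combined speed: v_combined = 13 + 52 = 65 m/s
Time to meet: t = d/v_combined = 325/65 = 5.0 s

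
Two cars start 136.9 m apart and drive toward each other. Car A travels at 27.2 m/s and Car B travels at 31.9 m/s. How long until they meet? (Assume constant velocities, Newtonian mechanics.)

Combined speed: v_combined = 27.2 + 31.9 = 59.1 m/s
Time to meet: t = d/v_combined = 136.9/59.1 = 2.32 s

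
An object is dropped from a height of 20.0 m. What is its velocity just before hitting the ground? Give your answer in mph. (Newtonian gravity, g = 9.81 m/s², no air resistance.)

v = √(2gh) = √(2 × 9.81 × 20.0) = 19.8091 m/s
v = 19.8091 m/s / 0.44704 = 44.31 mph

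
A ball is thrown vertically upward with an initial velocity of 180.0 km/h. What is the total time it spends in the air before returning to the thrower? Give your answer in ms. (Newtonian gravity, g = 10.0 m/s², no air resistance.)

v₀ = 180.0 km/h × 0.2777777777777778 = 50.0 m/s
t_total = 2 × v₀ / g = 2 × 50.0 / 10.0 = 10.0 s
t_total = 10.0 s / 0.001 = 10000 ms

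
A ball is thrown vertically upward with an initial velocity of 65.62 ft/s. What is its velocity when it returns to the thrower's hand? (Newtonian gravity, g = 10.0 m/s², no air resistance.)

By conservation of energy (no air resistance), the ball returns to the throw height with the same speed as launch, but directed downward.
|v_ground| = v₀ = 65.62 ft/s
v_ground = 65.62 ft/s (downward)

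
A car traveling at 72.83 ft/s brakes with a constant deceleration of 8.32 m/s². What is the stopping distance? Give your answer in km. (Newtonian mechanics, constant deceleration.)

v₀ = 72.83 ft/s × 0.3048 = 22.1986 m/s
d = v₀² / (2a) = 22.1986² / (2 × 8.32) = 492.778 / 16.64 = 29.6141 m
d = 29.6141 m / 1000.0 = 0.02961 km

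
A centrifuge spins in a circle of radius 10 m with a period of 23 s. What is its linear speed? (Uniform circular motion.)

v = 2πr/T = 2π×10/23 = 2.73 m/s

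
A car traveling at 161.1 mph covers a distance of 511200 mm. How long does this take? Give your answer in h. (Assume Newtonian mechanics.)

d = 511200 mm × 0.001 = 511.2 m
v = 161.1 mph × 0.44704 = 72.0181 m/s
t = d / v = 511.2 / 72.0181 = 7.09822 s
t = 7.09822 s / 3600.0 = 0.001972 h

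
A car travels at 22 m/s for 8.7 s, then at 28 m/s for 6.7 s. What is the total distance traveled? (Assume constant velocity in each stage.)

d₁ = v₁t₁ = 22 × 8.7 = 191.4 m
d₂ = v₂t₂ = 28 × 6.7 = 187.6 m
d_total = 191.4 + 187.6 = 379.0 m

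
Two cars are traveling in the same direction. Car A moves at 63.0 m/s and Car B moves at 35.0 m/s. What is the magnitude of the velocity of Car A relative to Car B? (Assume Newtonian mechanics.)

v_rel = |v_A - v_B| = |63.0 - 35.0| = 28.0 m/s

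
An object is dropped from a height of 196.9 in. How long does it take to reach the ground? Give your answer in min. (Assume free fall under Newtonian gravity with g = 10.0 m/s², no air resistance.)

h = 196.9 in × 0.0254 = 5.00126 m
t = √(2h/g) = √(2 × 5.00126 / 10.0) = 1.00013 s
t = 1.00013 s / 60.0 = 0.01667 min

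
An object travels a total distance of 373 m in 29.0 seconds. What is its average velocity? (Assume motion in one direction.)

v_avg = Δd / Δt = 373 / 29.0 = 12.86 m/s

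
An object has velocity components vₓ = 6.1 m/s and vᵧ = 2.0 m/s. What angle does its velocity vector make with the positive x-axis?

θ = arctan(vᵧ/vₓ) = arctan(2.0/6.1) = 18.15°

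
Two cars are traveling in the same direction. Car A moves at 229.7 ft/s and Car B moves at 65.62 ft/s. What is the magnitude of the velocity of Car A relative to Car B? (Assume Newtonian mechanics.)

v_rel = |v_A - v_B| = |229.7 - 65.62| = 164.08 ft/s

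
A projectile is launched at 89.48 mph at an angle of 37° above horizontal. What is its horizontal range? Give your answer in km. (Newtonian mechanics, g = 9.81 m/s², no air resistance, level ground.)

v₀ = 89.48 mph × 0.44704 = 40.0011 m/s
R = v₀² × sin(2θ) / g = 40.0011² × sin(2 × 37°) / 9.81 = 1600.09 × 0.961262 / 9.81 = 156.79 m
R = 156.79 m / 1000.0 = 0.1568 km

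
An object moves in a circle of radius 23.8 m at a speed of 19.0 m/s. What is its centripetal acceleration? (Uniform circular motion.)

a_c = v²/r = 19.0²/23.8 = 361.0/23.8 = 15.17 m/s²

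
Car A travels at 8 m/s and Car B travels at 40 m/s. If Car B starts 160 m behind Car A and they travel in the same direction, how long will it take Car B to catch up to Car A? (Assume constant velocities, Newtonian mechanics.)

Relative speed: v_rel = 40 - 8 = 32 m/s
Time to catch: t = d₀/v_rel = 160/32 = 5.0 s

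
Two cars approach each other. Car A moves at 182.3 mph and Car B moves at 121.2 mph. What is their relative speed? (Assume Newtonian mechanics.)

v_rel = v_A + v_B = 182.3 + 121.2 = 303.5 mph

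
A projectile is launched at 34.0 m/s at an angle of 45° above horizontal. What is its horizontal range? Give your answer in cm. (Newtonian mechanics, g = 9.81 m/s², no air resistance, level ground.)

R = v₀² × sin(2θ) / g = 34.0² × sin(2 × 45°) / 9.81 = 1156.0 × 1.0 / 9.81 = 117.839 m
R = 117.839 m / 0.01 = 11780 cm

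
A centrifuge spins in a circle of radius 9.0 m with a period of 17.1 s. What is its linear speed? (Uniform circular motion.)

v = 2πr/T = 2π×9.0/17.1 = 3.31 m/s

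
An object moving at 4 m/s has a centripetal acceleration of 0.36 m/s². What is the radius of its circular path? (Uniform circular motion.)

r = v²/a_c = 4²/0.36 = 44.44 m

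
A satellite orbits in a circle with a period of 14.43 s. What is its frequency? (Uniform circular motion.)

f = 1/T = 1/14.43 = 0.0693 Hz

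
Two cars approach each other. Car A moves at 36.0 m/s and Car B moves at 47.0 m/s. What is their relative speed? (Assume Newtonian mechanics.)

v_rel = v_A + v_B = 36.0 + 47.0 = 83.0 m/s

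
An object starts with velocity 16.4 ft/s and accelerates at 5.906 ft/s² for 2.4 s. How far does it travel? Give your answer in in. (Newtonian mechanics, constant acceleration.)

v₀ = 16.4 ft/s × 0.3048 = 4.99872 m/s
a = 5.906 ft/s² × 0.3048 = 1.80015 m/s²
d = v₀ × t + ½ × a × t² = 4.99872 × 2.4 + 0.5 × 1.80015 × 2.4² = 17.1814 m
d = 17.1814 m / 0.0254 = 676.4 in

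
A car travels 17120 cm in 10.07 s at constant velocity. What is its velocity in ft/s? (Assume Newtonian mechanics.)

d = 17120 cm × 0.01 = 171.2 m
v = d / t = 171.2 / 10.07 = 17.001 m/s
v = 17.001 m/s / 0.3048 = 55.78 ft/s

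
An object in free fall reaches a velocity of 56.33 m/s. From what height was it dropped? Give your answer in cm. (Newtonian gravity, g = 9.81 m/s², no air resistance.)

h = v² / (2g) = 56.33² / (2 × 9.81) = 161.726 m
h = 161.726 m / 0.01 = 16170 cm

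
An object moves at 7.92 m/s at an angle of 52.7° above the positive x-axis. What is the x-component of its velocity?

vₓ = v cos(θ) = 7.92 × cos(52.7°) = 4.8 m/s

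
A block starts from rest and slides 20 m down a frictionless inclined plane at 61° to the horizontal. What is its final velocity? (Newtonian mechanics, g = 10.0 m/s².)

a = g sin(θ) = 10.0 × sin(61°) = 8.7462 m/s²
v = √(2ad) = √(2 × 8.7462 × 20) = 18.7 m/s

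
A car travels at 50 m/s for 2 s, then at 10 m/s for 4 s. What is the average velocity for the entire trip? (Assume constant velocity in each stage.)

d₁ = v₁t₁ = 50 × 2 = 100 m
d₂ = v₂t₂ = 10 × 4 = 40 m
d_total = 140 m, t_total = 6 s
v_avg = d_total/t_total = 140/6 = 23.33 m/s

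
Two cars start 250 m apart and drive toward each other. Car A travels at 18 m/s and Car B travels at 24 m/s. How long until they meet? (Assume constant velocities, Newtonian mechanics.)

Combined speed: v_combined = 18 + 24 = 42 m/s
Time to meet: t = d/v_combined = 250/42 = 5.95 s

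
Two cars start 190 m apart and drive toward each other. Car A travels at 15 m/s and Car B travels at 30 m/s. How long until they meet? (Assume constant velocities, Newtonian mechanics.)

Combined speed: v_combined = 15 + 30 = 45 m/s
Time to meet: t = d/v_combined = 190/45 = 4.22 s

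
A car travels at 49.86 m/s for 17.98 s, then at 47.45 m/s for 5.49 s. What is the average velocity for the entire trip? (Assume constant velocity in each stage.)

d₁ = v₁t₁ = 49.86 × 17.98 = 896.4828 m
d₂ = v₂t₂ = 47.45 × 5.49 = 260.5005 m
d_total = 1156.9833 m, t_total = 23.47 s
v_avg = d_total/t_total = 1156.9833/23.47 = 49.3 m/s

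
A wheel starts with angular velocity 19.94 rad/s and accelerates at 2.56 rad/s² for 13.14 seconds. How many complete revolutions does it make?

θ = ω₀t + ½αt² = 19.94×13.14 + ½×2.56×13.14² = 483.015888 rad
Total revolutions = θ/(2π) = 483.015888/(2π) = 76.87
Complete revolutions = ⌊76.87⌋ = 76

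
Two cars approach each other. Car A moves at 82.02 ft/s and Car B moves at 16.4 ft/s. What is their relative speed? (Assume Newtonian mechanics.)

v_rel = v_A + v_B = 82.02 + 16.4 = 98.42 ft/s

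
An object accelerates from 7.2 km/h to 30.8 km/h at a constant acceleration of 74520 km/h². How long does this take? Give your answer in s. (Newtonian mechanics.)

v₀ = 7.2 km/h × 0.2777777777777778 = 2.0 m/s
v = 30.8 km/h × 0.2777777777777778 = 8.55556 m/s
a = 74520 km/h² × 7.716049382716049e-05 = 5.75 m/s²
t = (v - v₀) / a = (8.55556 - 2.0) / 5.75 = 1.14 s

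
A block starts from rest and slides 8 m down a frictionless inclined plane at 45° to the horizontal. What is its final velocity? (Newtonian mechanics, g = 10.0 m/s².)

a = g sin(θ) = 10.0 × sin(45°) = 7.0711 m/s²
v = √(2ad) = √(2 × 7.0711 × 8) = 10.64 m/s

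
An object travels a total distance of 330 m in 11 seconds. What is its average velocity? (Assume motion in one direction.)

v_avg = Δd / Δt = 330 / 11 = 30.0 m/s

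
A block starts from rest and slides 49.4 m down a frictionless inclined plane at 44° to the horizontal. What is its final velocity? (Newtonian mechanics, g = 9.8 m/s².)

a = g sin(θ) = 9.8 × sin(44°) = 6.8077 m/s²
v = √(2ad) = √(2 × 6.8077 × 49.4) = 25.93 m/s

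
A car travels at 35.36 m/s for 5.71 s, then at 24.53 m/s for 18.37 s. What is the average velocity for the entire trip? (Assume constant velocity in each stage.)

d₁ = v₁t₁ = 35.36 × 5.71 = 201.9056 m
d₂ = v₂t₂ = 24.53 × 18.37 = 450.6161 m
d_total = 652.5217 m, t_total = 24.08 s
v_avg = d_total/t_total = 652.5217/24.08 = 27.1 m/s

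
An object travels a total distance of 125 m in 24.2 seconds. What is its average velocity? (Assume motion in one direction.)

v_avg = Δd / Δt = 125 / 24.2 = 5.17 m/s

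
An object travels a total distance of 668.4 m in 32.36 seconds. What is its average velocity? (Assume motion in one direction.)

v_avg = Δd / Δt = 668.4 / 32.36 = 20.66 m/s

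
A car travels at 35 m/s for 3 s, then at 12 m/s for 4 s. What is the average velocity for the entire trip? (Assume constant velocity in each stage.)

d₁ = v₁t₁ = 35 × 3 = 105 m
d₂ = v₂t₂ = 12 × 4 = 48 m
d_total = 153 m, t_total = 7 s
v_avg = d_total/t_total = 153/7 = 21.86 m/s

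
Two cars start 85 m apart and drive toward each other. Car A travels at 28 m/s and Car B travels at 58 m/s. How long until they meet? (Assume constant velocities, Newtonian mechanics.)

Combined speed: v_combined = 28 + 58 = 86 m/s
Time to meet: t = d/v_combined = 85/86 = 0.99 s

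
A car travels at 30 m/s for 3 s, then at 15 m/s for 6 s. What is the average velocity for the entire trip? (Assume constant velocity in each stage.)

d₁ = v₁t₁ = 30 × 3 = 90 m
d₂ = v₂t₂ = 15 × 6 = 90 m
d_total = 180 m, t_total = 9 s
v_avg = d_total/t_total = 180/9 = 20.0 m/s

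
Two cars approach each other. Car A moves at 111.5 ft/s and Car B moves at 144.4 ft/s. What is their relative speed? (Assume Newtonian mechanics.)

v_rel = v_A + v_B = 111.5 + 144.4 = 255.9 ft/s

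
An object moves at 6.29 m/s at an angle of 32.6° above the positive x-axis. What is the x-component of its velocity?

vₓ = v cos(θ) = 6.29 × cos(32.6°) = 5.3 m/s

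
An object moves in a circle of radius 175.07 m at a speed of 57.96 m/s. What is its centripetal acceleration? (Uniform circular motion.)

a_c = v²/r = 57.96²/175.07 = 3359.3616/175.07 = 19.19 m/s²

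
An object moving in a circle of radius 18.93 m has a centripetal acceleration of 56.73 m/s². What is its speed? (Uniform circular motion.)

v = √(a_c × r) = √(56.73 × 18.93) = 32.77 m/s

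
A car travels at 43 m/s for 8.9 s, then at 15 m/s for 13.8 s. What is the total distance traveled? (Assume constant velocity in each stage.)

d₁ = v₁t₁ = 43 × 8.9 = 382.7 m
d₂ = v₂t₂ = 15 × 13.8 = 207.0 m
d_total = 382.7 + 207.0 = 589.7 m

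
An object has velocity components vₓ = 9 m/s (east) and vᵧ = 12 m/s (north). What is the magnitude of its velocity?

|v| = √(vₓ² + vᵧ²) = √(9² + 12²) = √(225) = 15.0 m/s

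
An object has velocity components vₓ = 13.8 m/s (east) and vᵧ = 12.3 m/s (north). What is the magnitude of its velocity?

|v| = √(vₓ² + vᵧ²) = √(13.8² + 12.3²) = √(341.73) = 18.49 m/s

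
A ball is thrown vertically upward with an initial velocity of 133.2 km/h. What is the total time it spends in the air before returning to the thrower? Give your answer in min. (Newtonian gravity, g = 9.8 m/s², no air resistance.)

v₀ = 133.2 km/h × 0.2777777777777778 = 37.0 m/s
t_total = 2 × v₀ / g = 2 × 37.0 / 9.8 = 7.55102 s
t_total = 7.55102 s / 60.0 = 0.1259 min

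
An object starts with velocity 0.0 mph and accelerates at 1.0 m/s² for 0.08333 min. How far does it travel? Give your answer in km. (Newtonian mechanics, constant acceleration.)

v₀ = 0.0 mph × 0.44704 = 0.0 m/s
t = 0.08333 min × 60.0 = 4.9998 s
d = v₀ × t + ½ × a × t² = 0.0 × 4.9998 + 0.5 × 1.0 × 4.9998² = 12.499 m
d = 12.499 m / 1000.0 = 0.0125 km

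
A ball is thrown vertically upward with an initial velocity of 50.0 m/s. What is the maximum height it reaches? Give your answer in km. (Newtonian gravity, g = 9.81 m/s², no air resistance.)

h_max = v₀² / (2g) = 50.0² / (2 × 9.81) = 2500.0 / 19.62 = 127.421 m
h_max = 127.421 m / 1000.0 = 0.1274 km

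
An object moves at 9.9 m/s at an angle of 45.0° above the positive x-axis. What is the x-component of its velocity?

vₓ = v cos(θ) = 9.9 × cos(45.0°) = 7.0 m/s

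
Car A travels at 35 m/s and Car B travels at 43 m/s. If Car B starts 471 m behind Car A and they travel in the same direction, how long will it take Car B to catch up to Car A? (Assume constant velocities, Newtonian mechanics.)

Relative speed: v_rel = 43 - 35 = 8 m/s
Time to catch: t = d₀/v_rel = 471/8 = 58.88 s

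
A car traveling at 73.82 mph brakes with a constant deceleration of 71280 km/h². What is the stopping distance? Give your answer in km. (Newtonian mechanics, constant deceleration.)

v₀ = 73.82 mph × 0.44704 = 33.0005 m/s
a = 71280 km/h² × 7.716049382716049e-05 = 5.5 m/s²
d = v₀² / (2a) = 33.0005² / (2 × 5.5) = 1089.03 / 11.0 = 99.0027 m
d = 99.0027 m / 1000.0 = 0.099 km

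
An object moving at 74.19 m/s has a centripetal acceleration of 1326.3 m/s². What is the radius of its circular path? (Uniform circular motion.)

r = v²/a_c = 74.19²/1326.3 = 4.15 m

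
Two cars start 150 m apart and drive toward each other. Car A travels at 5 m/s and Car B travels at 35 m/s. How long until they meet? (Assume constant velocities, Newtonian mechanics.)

Combined speed: v_combined = 5 + 35 = 40 m/s
Time to meet: t = d/v_combined = 150/40 = 3.75 s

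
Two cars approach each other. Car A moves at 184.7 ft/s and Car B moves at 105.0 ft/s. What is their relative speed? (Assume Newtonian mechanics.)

v_rel = v_A + v_B = 184.7 + 105.0 = 289.7 ft/s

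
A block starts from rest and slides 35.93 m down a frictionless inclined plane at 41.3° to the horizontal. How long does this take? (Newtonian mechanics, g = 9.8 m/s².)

a = g sin(θ) = 9.8 × sin(41.3°) = 6.468 m/s²
t = √(2d/a) = √(2 × 35.93 / 6.468) = 3.33 s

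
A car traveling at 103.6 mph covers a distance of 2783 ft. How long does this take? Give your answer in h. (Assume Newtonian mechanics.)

d = 2783 ft × 0.3048 = 848.258 m
v = 103.6 mph × 0.44704 = 46.3133 m/s
t = d / v = 848.258 / 46.3133 = 18.3156 s
t = 18.3156 s / 3600.0 = 0.005088 h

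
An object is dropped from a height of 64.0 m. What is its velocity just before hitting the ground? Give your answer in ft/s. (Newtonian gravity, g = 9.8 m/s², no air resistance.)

v = √(2gh) = √(2 × 9.8 × 64.0) = 35.4175 m/s
v = 35.4175 m/s / 0.3048 = 116.2 ft/s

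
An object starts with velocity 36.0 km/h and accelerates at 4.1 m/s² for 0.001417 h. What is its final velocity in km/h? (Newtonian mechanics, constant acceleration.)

v₀ = 36.0 km/h × 0.2777777777777778 = 10.0 m/s
t = 0.001417 h × 3600.0 = 5.1012 s
v = v₀ + a × t = 10.0 + 4.1 × 5.1012 = 30.9149 m/s
v = 30.9149 m/s / 0.2777777777777778 = 111.3 km/h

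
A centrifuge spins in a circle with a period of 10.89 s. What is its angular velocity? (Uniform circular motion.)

ω = 2π/T = 2π/10.89 = 0.577 rad/s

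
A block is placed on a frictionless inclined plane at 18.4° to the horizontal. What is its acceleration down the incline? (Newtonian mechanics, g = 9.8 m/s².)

a = g sin(θ) = 9.8 × sin(18.4°) = 9.8 × 0.3156 = 3.09 m/s²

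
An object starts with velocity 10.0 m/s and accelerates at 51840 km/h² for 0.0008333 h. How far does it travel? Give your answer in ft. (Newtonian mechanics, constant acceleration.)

a = 51840 km/h² × 7.716049382716049e-05 = 4.0 m/s²
t = 0.0008333 h × 3600.0 = 2.99988 s
d = v₀ × t + ½ × a × t² = 10.0 × 2.99988 + 0.5 × 4.0 × 2.99988² = 47.9974 m
d = 47.9974 m / 0.3048 = 157.5 ft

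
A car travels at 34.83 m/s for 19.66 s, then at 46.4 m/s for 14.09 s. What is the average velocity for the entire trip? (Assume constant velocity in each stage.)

d₁ = v₁t₁ = 34.83 × 19.66 = 684.7578 m
d₂ = v₂t₂ = 46.4 × 14.09 = 653.776 m
d_total = 1338.5338 m, t_total = 33.75 s
v_avg = d_total/t_total = 1338.5338/33.75 = 39.66 m/s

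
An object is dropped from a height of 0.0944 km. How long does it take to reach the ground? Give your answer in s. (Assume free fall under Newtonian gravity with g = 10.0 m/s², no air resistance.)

h = 0.0944 km × 1000.0 = 94.4 m
t = √(2h/g) = √(2 × 94.4 / 10.0) = 4.345 s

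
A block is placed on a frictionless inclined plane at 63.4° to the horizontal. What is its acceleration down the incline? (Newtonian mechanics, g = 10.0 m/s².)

a = g sin(θ) = 10.0 × sin(63.4°) = 10.0 × 0.8942 = 8.94 m/s²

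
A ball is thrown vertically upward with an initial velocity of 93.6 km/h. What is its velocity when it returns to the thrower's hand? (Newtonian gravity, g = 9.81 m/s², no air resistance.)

By conservation of energy (no air resistance), the ball returns to the throw height with the same speed as launch, but directed downward.
|v_ground| = v₀ = 93.6 km/h
v_ground = 93.6 km/h (downward)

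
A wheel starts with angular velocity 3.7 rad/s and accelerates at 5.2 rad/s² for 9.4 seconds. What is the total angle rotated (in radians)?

θ = ω₀t + ½αt² = 3.7×9.4 + ½×5.2×9.4² = 264.52 rad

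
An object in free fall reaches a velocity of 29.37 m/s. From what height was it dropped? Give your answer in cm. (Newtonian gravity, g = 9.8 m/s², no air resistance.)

h = v² / (2g) = 29.37² / (2 × 9.8) = 44.01 m
h = 44.01 m / 0.01 = 4401 cm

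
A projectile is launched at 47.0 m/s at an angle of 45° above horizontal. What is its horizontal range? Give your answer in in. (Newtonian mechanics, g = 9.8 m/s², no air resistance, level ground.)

R = v₀² × sin(2θ) / g = 47.0² × sin(2 × 45°) / 9.8 = 2209.0 × 1.0 / 9.8 = 225.408 m
R = 225.408 m / 0.0254 = 8874 in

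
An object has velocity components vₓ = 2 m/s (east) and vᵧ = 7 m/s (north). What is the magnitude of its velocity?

|v| = √(vₓ² + vᵧ²) = √(2² + 7²) = √(53) = 7.28 m/s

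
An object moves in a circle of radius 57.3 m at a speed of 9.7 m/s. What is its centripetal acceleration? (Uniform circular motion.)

a_c = v²/r = 9.7²/57.3 = 94.09/57.3 = 1.64 m/s²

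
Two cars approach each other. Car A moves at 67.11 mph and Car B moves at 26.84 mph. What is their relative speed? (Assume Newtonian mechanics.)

v_rel = v_A + v_B = 67.11 + 26.84 = 93.95 mph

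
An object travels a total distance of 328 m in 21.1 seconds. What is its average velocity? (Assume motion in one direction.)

v_avg = Δd / Δt = 328 / 21.1 = 15.55 m/s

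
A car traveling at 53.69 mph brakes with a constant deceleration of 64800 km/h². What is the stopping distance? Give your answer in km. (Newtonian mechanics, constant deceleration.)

v₀ = 53.69 mph × 0.44704 = 24.0016 m/s
a = 64800 km/h² × 7.716049382716049e-05 = 5.0 m/s²
d = v₀² / (2a) = 24.0016² / (2 × 5.0) = 576.077 / 10.0 = 57.6077 m
d = 57.6077 m / 1000.0 = 0.05761 km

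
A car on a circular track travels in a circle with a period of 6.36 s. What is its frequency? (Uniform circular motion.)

f = 1/T = 1/6.36 = 0.1572 Hz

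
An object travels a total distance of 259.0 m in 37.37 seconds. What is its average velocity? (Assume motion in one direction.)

v_avg = Δd / Δt = 259.0 / 37.37 = 6.93 m/s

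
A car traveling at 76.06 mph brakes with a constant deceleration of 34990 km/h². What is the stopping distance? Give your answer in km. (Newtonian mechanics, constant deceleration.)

v₀ = 76.06 mph × 0.44704 = 34.0019 m/s
a = 34990 km/h² × 7.716049382716049e-05 = 2.69985 m/s²
d = v₀² / (2a) = 34.0019² / (2 × 2.69985) = 1156.13 / 5.3997 = 214.11 m
d = 214.11 m / 1000.0 = 0.2141 km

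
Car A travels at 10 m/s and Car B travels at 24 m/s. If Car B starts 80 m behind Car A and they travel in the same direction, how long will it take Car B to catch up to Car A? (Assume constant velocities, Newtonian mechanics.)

Relative speed: v_rel = 24 - 10 = 14 m/s
Time to catch: t = d₀/v_rel = 80/14 = 5.71 s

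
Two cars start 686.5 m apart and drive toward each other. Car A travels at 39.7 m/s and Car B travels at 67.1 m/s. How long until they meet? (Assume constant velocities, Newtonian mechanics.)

Combined speed: v_combined = 39.7 + 67.1 = 106.8 m/s
Time to meet: t = d/v_combined = 686.5/106.8 = 6.43 s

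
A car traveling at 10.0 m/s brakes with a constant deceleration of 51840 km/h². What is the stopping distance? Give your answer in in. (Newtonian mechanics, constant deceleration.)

a = 51840 km/h² × 7.716049382716049e-05 = 4.0 m/s²
d = v₀² / (2a) = 10.0² / (2 × 4.0) = 100.0 / 8.0 = 12.5 m
d = 12.5 m / 0.0254 = 492.1 in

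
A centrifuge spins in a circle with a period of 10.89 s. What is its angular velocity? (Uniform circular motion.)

ω = 2π/T = 2π/10.89 = 0.577 rad/s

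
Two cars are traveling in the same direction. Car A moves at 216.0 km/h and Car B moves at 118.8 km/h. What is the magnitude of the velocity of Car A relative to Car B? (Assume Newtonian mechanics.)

v_rel = |v_A - v_B| = |216.0 - 118.8| = 97.2 km/h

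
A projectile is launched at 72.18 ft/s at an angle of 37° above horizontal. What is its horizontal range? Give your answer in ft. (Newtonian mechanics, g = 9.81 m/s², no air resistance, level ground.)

v₀ = 72.18 ft/s × 0.3048 = 22.0005 m/s
R = v₀² × sin(2θ) / g = 22.0005² × sin(2 × 37°) / 9.81 = 484.022 × 0.961262 / 9.81 = 47.4283 m
R = 47.4283 m / 0.3048 = 155.6 ft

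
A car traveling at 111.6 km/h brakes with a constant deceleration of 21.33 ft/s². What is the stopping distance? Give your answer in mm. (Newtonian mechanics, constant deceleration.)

v₀ = 111.6 km/h × 0.2777777777777778 = 31.0 m/s
a = 21.33 ft/s² × 0.3048 = 6.50138 m/s²
d = v₀² / (2a) = 31.0² / (2 × 6.50138) = 961.0 / 13.0028 = 73.9072 m
d = 73.9072 m / 0.001 = 73910 mm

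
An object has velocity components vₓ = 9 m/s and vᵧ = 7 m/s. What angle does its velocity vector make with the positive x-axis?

θ = arctan(vᵧ/vₓ) = arctan(7/9) = 37.87°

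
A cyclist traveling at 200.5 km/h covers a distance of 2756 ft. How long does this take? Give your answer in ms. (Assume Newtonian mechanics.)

d = 2756 ft × 0.3048 = 840.029 m
v = 200.5 km/h × 0.2777777777777778 = 55.6944 m/s
t = d / v = 840.029 / 55.6944 = 15.0828 s
t = 15.0828 s / 0.001 = 15080 ms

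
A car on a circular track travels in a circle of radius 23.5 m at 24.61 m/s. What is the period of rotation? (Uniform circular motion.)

T = 2πr/v = 2π×23.5/24.61 = 6.0 s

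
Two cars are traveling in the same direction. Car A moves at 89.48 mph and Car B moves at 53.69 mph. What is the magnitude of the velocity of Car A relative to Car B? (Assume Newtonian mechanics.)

v_rel = |v_A - v_B| = |89.48 - 53.69| = 35.79 mph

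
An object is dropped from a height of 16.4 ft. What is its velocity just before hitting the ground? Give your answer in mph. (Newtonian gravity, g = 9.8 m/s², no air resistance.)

h = 16.4 ft × 0.3048 = 4.99872 m
v = √(2gh) = √(2 × 9.8 × 4.99872) = 9.89823 m/s
v = 9.89823 m/s / 0.44704 = 22.14 mph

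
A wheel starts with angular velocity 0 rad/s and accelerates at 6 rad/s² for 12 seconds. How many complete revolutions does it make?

θ = ω₀t + ½αt² = 0×12 + ½×6×12² = 432.0 rad
Total revolutions = θ/(2π) = 432.0/(2π) = 68.75
Complete revolutions = ⌊68.75⌋ = 68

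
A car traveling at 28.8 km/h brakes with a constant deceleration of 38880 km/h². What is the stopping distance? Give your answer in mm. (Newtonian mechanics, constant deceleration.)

v₀ = 28.8 km/h × 0.2777777777777778 = 8.0 m/s
a = 38880 km/h² × 7.716049382716049e-05 = 3.0 m/s²
d = v₀² / (2a) = 8.0² / (2 × 3.0) = 64.0 / 6.0 = 10.6667 m
d = 10.6667 m / 0.001 = 10670 mm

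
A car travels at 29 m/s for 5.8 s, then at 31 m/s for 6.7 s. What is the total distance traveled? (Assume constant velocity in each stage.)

d₁ = v₁t₁ = 29 × 5.8 = 168.2 m
d₂ = v₂t₂ = 31 × 6.7 = 207.7 m
d_total = 168.2 + 207.7 = 375.9 m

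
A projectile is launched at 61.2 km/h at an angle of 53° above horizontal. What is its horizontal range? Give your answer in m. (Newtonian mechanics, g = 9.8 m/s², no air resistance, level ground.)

v₀ = 61.2 km/h × 0.2777777777777778 = 17.0 m/s
R = v₀² × sin(2θ) / g = 17.0² × sin(2 × 53°) / 9.8 = 289.0 × 0.961262 / 9.8 = 28.35 m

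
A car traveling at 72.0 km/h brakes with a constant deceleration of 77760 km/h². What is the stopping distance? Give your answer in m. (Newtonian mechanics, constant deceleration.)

v₀ = 72.0 km/h × 0.2777777777777778 = 20.0 m/s
a = 77760 km/h² × 7.716049382716049e-05 = 6.0 m/s²
d = v₀² / (2a) = 20.0² / (2 × 6.0) = 400.0 / 12.0 = 33.33 m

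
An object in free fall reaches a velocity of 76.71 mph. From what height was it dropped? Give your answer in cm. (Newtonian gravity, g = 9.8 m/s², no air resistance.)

v = 76.71 mph × 0.44704 = 34.2924 m/s
h = v² / (2g) = 34.2924² / (2 × 9.8) = 59.9984 m
h = 59.9984 m / 0.01 = 6000 cm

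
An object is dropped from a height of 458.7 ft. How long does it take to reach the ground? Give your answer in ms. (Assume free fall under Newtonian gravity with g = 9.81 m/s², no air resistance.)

h = 458.7 ft × 0.3048 = 139.812 m
t = √(2h/g) = √(2 × 139.812 / 9.81) = 5.33891 s
t = 5.33891 s / 0.001 = 5339 ms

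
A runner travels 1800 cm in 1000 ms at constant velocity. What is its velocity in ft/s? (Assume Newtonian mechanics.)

d = 1800 cm × 0.01 = 18.0 m
t = 1000 ms × 0.001 = 1.0 s
v = d / t = 18.0 / 1.0 = 18.0 m/s
v = 18.0 m/s / 0.3048 = 59.06 ft/s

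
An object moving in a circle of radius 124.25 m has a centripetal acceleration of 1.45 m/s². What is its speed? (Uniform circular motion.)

v = √(a_c × r) = √(1.45 × 124.25) = 13.42 m/s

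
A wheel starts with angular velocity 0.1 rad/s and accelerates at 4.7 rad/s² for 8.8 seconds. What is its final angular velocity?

ω = ω₀ + αt = 0.1 + 4.7 × 8.8 = 41.46 rad/s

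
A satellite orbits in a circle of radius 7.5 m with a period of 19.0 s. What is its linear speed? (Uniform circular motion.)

v = 2πr/T = 2π×7.5/19.0 = 2.48 m/s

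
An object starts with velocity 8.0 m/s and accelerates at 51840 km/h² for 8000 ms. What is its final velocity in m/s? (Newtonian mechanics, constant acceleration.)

a = 51840 km/h² × 7.716049382716049e-05 = 4.0 m/s²
t = 8000 ms × 0.001 = 8.0 s
v = v₀ + a × t = 8.0 + 4.0 × 8.0 = 40.0 m/s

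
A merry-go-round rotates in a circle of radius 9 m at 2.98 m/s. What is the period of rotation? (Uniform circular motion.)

T = 2πr/v = 2π×9/2.98 = 18.98 s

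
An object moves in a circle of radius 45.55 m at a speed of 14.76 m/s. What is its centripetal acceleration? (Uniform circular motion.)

a_c = v²/r = 14.76²/45.55 = 217.8576/45.55 = 4.78 m/s²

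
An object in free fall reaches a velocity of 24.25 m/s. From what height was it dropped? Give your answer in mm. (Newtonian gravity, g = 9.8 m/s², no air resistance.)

h = v² / (2g) = 24.25² / (2 × 9.8) = 30.0032 m
h = 30.0032 m / 0.001 = 30000 mm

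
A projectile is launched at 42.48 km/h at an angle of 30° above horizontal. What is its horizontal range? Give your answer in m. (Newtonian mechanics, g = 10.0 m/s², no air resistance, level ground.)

v₀ = 42.48 km/h × 0.2777777777777778 = 11.8 m/s
R = v₀² × sin(2θ) / g = 11.8² × sin(2 × 30°) / 10.0 = 139.24 × 0.866025 / 10.0 = 12.06 m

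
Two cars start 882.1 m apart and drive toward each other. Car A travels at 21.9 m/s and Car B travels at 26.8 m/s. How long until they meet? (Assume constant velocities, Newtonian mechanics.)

Combined speed: v_combined = 21.9 + 26.8 = 48.7 m/s
Time to meet: t = d/v_combined = 882.1/48.7 = 18.11 s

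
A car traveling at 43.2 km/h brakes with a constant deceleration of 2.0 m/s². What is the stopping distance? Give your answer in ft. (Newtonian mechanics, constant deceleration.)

v₀ = 43.2 km/h × 0.2777777777777778 = 12.0 m/s
d = v₀² / (2a) = 12.0² / (2 × 2.0) = 144.0 / 4.0 = 36.0 m
d = 36.0 m / 0.3048 = 118.1 ft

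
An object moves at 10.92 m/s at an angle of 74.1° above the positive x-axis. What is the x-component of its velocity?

vₓ = v cos(θ) = 10.92 × cos(74.1°) = 2.99 m/s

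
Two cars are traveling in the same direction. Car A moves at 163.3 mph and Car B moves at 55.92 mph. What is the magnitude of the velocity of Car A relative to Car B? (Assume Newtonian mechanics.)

v_rel = |v_A - v_B| = |163.3 - 55.92| = 107.38 mph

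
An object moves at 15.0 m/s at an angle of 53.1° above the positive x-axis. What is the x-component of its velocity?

vₓ = v cos(θ) = 15.0 × cos(53.1°) = 9.01 m/s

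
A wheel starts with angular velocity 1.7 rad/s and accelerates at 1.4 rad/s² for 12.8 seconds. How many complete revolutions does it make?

θ = ω₀t + ½αt² = 1.7×12.8 + ½×1.4×12.8² = 136.448 rad
Total revolutions = θ/(2π) = 136.448/(2π) = 21.72
Complete revolutions = ⌊21.72⌋ = 21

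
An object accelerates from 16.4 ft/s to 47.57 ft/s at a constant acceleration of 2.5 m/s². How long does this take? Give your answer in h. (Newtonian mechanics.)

v₀ = 16.4 ft/s × 0.3048 = 4.99872 m/s
v = 47.57 ft/s × 0.3048 = 14.4993 m/s
t = (v - v₀) / a = (14.4993 - 4.99872) / 2.5 = 3.80023 s
t = 3.80023 s / 3600.0 = 0.001056 h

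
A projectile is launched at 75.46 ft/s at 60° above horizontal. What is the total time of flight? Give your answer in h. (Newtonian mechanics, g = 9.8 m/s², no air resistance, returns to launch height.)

v₀ = 75.46 ft/s × 0.3048 = 23.0002 m/s
T = 2 × v₀ × sin(θ) / g = 2 × 23.0002 × sin(60°) / 9.8 = 2 × 23.0002 × 0.866025 / 9.8 = 4.06505 s
T = 4.06505 s / 3600.0 = 0.001129 h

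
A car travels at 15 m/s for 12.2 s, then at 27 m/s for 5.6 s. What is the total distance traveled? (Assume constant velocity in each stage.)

d₁ = v₁t₁ = 15 × 12.2 = 183.0 m
d₂ = v₂t₂ = 27 × 5.6 = 151.2 m
d_total = 183.0 + 151.2 = 334.2 m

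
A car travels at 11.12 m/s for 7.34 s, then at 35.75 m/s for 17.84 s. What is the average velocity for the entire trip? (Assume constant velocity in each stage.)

d₁ = v₁t₁ = 11.12 × 7.34 = 81.6208 m
d₂ = v₂t₂ = 35.75 × 17.84 = 637.78 m
d_total = 719.4008 m, t_total = 25.18 s
v_avg = d_total/t_total = 719.4008/25.18 = 28.57 m/s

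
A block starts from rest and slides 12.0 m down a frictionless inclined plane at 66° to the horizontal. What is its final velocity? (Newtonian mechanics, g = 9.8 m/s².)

a = g sin(θ) = 9.8 × sin(66°) = 8.9527 m/s²
v = √(2ad) = √(2 × 8.9527 × 12.0) = 14.66 m/s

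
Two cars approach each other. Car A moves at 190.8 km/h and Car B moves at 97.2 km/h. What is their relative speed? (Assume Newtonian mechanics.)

v_rel = v_A + v_B = 190.8 + 97.2 = 288.0 km/h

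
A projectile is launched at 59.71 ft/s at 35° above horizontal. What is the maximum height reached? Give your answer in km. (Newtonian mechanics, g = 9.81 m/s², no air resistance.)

v₀ = 59.71 ft/s × 0.3048 = 18.1996 m/s
H = v₀² × sin²(θ) / (2g) = 18.1996² × sin(35°)² / (2 × 9.81) = 331.225 × 0.32899 / 19.62 = 5.55401 m
H = 5.55401 m / 1000.0 = 0.005554 km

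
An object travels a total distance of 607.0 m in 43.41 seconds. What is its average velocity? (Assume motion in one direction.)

v_avg = Δd / Δt = 607.0 / 43.41 = 13.98 m/s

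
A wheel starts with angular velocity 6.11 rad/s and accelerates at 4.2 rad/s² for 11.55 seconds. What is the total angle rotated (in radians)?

θ = ω₀t + ½αt² = 6.11×11.55 + ½×4.2×11.55² = 350.72 rad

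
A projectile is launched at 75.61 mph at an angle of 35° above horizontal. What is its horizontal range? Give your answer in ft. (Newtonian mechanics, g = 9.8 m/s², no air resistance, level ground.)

v₀ = 75.61 mph × 0.44704 = 33.8007 m/s
R = v₀² × sin(2θ) / g = 33.8007² × sin(2 × 35°) / 9.8 = 1142.49 × 0.939693 / 9.8 = 109.55 m
R = 109.55 m / 0.3048 = 359.4 ft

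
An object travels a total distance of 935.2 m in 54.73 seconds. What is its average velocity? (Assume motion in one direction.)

v_avg = Δd / Δt = 935.2 / 54.73 = 17.09 m/s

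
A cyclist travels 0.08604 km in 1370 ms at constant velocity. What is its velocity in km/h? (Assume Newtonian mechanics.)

d = 0.08604 km × 1000.0 = 86.04 m
t = 1370 ms × 0.001 = 1.37 s
v = d / t = 86.04 / 1.37 = 62.8029 m/s
v = 62.8029 m/s / 0.2777777777777778 = 226.1 km/h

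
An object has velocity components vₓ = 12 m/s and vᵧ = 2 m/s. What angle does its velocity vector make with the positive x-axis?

θ = arctan(vᵧ/vₓ) = arctan(2/12) = 9.46°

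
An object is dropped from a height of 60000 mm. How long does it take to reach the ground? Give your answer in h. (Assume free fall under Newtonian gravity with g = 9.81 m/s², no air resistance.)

h = 60000 mm × 0.001 = 60.0 m
t = √(2h/g) = √(2 × 60.0 / 9.81) = 3.49749 s
t = 3.49749 s / 3600.0 = 0.0009715 h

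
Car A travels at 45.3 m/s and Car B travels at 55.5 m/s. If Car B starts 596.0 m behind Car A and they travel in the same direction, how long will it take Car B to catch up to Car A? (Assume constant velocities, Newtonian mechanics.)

Relative speed: v_rel = 55.5 - 45.3 = 10.2 m/s
Time to catch: t = d₀/v_rel = 596.0/10.2 = 58.43 s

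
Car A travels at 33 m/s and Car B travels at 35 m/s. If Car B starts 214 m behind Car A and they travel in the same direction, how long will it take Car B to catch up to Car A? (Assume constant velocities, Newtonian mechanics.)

Relative speed: v_rel = 35 - 33 = 2 m/s
Time to catch: t = d₀/v_rel = 214/2 = 107.0 s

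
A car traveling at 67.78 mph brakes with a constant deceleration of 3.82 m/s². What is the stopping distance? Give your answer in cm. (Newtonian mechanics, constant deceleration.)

v₀ = 67.78 mph × 0.44704 = 30.3004 m/s
d = v₀² / (2a) = 30.3004² / (2 × 3.82) = 918.114 / 7.64 = 120.172 m
d = 120.172 m / 0.01 = 12020 cm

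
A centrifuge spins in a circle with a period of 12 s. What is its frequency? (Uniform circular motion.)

f = 1/T = 1/12 = 0.0833 Hz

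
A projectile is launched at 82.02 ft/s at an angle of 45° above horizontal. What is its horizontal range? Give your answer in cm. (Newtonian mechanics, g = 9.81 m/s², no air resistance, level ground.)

v₀ = 82.02 ft/s × 0.3048 = 24.9997 m/s
R = v₀² × sin(2θ) / g = 24.9997² × sin(2 × 45°) / 9.81 = 624.985 × 1.0 / 9.81 = 63.709 m
R = 63.709 m / 0.01 = 6371 cm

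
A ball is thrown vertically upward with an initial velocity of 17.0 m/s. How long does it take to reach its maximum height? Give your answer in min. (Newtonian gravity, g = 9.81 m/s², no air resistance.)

t_up = v₀ / g = 17.0 / 9.81 = 1.73293 s
t_up = 1.73293 s / 60.0 = 0.02888 min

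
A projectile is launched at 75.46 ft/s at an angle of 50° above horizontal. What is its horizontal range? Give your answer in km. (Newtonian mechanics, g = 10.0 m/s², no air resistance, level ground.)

v₀ = 75.46 ft/s × 0.3048 = 23.0002 m/s
R = v₀² × sin(2θ) / g = 23.0002² × sin(2 × 50°) / 10.0 = 529.009 × 0.984808 / 10.0 = 52.0972 m
R = 52.0972 m / 1000.0 = 0.0521 km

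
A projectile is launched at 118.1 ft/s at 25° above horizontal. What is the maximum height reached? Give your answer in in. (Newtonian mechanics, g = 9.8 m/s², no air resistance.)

v₀ = 118.1 ft/s × 0.3048 = 35.9969 m/s
H = v₀² × sin²(θ) / (2g) = 35.9969² × sin(25°)² / (2 × 9.8) = 1295.78 × 0.178606 / 19.6 = 11.8079 m
H = 11.8079 m / 0.0254 = 464.9 in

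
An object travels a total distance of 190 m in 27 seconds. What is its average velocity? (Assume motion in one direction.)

v_avg = Δd / Δt = 190 / 27 = 7.04 m/s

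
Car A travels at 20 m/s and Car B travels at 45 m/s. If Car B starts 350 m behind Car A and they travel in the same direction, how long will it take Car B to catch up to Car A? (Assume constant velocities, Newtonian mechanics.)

Relative speed: v_rel = 45 - 20 = 25 m/s
Time to catch: t = d₀/v_rel = 350/25 = 14.0 s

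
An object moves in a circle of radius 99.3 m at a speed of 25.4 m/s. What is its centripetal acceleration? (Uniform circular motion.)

a_c = v²/r = 25.4²/99.3 = 645.16/99.3 = 6.5 m/s²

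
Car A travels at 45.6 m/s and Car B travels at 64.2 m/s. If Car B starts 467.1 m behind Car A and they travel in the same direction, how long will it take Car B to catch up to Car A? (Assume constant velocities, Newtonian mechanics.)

Relative speed: v_rel = 64.2 - 45.6 = 18.6 m/s
Time to catch: t = d₀/v_rel = 467.1/18.6 = 25.11 s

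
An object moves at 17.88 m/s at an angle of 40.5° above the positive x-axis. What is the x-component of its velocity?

vₓ = v cos(θ) = 17.88 × cos(40.5°) = 13.6 m/s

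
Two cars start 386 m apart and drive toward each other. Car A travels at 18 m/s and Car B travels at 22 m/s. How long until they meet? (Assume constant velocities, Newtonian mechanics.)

Combined speed: v_combined = 18 + 22 = 40 m/s
Time to meet: t = d/v_combined = 386/40 = 9.65 s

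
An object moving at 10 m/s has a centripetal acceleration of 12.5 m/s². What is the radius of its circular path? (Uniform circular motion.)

r = v²/a_c = 10²/12.5 = 8.0 m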